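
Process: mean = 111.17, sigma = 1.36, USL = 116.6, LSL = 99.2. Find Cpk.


Cpu = (USL - mean) / (3*sigma) = (116.6 - 111.17) / (3*1.36) = 1.3309
Cpl = (mean - LSL) / (3*sigma) = (111.17 - 99.2) / (3*1.36) = 2.9338
Cpk = min(Cpu, Cpl) = 1.3309

1.3309


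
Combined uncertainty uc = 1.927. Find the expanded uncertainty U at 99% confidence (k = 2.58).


U = k * uc
U = 2.58 * 1.927
U = 4.9717

4.9717


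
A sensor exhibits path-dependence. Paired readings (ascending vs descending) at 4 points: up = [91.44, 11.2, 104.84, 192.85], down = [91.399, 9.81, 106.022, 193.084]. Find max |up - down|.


|91.44 - 91.399| = 0.0410
|11.2 - 9.81| = 1.3900
|104.84 - 106.022| = 1.1820
|192.85 - 193.084| = 0.2340
hysteresis = max(diffs) = 1.3900

1.3900


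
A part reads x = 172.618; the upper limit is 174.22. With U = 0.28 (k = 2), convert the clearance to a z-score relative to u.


u = U / k = 0.28 / 2 = 0.14
margin = |USL - x| = |174.22 - 172.618| = 1.602
z = margin / u = 1.602 / 0.14
z = 11.4429

11.4429


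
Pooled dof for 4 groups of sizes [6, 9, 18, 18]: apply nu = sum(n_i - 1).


nu = sum_i (n_i - 1)
nu = ((6 - 1) + (9 - 1) + (18 - 1) + (18 - 1))
nu = 5 + 8 + 17 + 17
nu = 47

47


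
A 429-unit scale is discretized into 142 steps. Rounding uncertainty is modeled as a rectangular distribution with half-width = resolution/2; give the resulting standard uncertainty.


resolution = range / divisions
resolution = 429 / 142 = 3.0211268
u_res = resolution / (2*sqrt(3))
u_res = 3.0211268 / 3.4641016
u_res = 0.8721

0.8721


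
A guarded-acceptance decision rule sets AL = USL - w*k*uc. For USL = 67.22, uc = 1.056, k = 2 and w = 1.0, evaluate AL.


U = k * uc = 2 * 1.056 = 2.112
guard band g = w * U = 1.0 * 2.112 = 2.112
AL = USL - g = 67.22 - 2.112
AL = 65.1080

65.1080


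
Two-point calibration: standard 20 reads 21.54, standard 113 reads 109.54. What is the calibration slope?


slope = (y2 - y1) / (x2 - x1)
= (109.54 - 21.54) / (113 - 20)
= 88.0000 / 93
= 0.9462

0.9462


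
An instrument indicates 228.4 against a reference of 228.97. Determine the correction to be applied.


Correction = standard - reading
= 228.97 - 228.4
= 0.5700

0.5700


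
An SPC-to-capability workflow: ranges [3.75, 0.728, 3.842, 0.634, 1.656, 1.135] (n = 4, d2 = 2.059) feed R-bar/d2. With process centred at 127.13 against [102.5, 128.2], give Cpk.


R_bar = (3.75 + 0.728 + 3.842 + 0.634 + 1.656 + 1.135) / 6 = 1.9575
sigma = R_bar / d2 = 1.9575 / 2.059 = 0.95070423
Cp = (USL - LSL)/(6*sigma) = (128.2 - 102.5)/(6*0.95070423) = 4.5054
Cpu = (128.2 - 127.13)/(3*0.95070423) = 0.3752
Cpl = (127.13 - 102.5)/(3*0.95070423) = 8.6357
Cpk = min(Cpu, Cpl) = 0.3752

0.3752


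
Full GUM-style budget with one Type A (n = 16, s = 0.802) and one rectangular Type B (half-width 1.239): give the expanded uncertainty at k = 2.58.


u_A = s / sqrt(n) = 0.802 / sqrt(16) = 0.2005
u_B = half_width / sqrt(3) = 1.239 / sqrt(3) = 0.71533698
uc = sqrt(u_A^2 + u_B^2) = sqrt(0.2005^2 + 0.71533698^2) = 0.7429046
U = k * uc = 2.58 * 0.7429046
U = 1.9167

1.9167


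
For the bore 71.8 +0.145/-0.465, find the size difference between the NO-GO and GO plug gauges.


GO = nominal - lower_tol (smallest hole = maximum material condition)
GO = 71.8 - 0.465 = 71.335
NO-GO = nominal + upper_tol (largest hole = least material condition)
NO-GO = 71.8 + 0.145 = 71.945
spread = NO-GO - GO = 71.945 - 71.335 = 0.6100

0.6100


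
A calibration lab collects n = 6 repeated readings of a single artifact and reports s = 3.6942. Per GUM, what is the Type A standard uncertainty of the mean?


u_A = s / sqrt(n)
u_A = 3.6942 / sqrt(6)
u_A = 3.6942 / 2.4494897
u_A = 1.5082

1.5082


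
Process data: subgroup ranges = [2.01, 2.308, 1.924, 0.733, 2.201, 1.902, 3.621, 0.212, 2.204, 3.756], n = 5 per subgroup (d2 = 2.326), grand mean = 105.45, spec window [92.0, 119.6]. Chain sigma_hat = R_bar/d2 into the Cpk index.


R_bar = (2.01 + 2.308 + 1.924 + 0.733 + 2.201 + 1.902 + 3.621 + 0.212 + 2.204 + 3.756) / 10 = 2.0871
sigma = R_bar / d2 = 2.0871 / 2.326 = 0.89729149
Cp = (USL - LSL)/(6*sigma) = (119.6 - 92.0)/(6*0.89729149) = 5.1265
Cpu = (119.6 - 105.45)/(3*0.89729149) = 5.2566
Cpl = (105.45 - 92.0)/(3*0.89729149) = 4.9965
Cpk = min(Cpu, Cpl) = 4.9965

4.9965


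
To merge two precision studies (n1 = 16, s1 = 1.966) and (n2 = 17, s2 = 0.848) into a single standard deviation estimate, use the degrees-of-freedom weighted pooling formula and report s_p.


s_p = sqrt(((n1-1)*s1^2 + (n2-1)*s2^2) / (n1+n2-2))
numerator = (16-1)*1.966^2 + (17-1)*0.848^2 = 57.97734 + 11.505664 = 69.483004
denominator = 16 + 17 - 2 = 31
s_p^2 = 69.483004 / 31 = 2.2413872
s_p = sqrt(2.2413872) = 1.4971

1.4971


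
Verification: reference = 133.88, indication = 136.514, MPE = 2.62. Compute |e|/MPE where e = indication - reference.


e = indication - reference = 136.514 - 133.88 = 2.6340
|e| = 2.6340
ratio = |e| / MPE = 2.6340 / 2.62
ratio = 1.0053

1.0053


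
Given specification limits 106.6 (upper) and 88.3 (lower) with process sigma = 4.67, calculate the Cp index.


Cp = (USL - LSL) / (6 * sigma)
= (106.6 - 88.3) / (6 * 4.67)
= 18.3000 / 28.0200
= 0.6531

0.6531


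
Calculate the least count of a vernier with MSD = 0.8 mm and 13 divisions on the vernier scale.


LC = MSD / n_div
= 0.8 / 13
= 0.0615

0.0615


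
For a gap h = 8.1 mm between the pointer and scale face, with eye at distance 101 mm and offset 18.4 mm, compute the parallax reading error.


error = h * offset / d
= 8.1 * 18.4 / 101
= 1.4756

1.4756


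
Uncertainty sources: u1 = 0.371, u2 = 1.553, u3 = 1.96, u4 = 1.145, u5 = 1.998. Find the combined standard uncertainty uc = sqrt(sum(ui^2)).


uc = sqrt(0.371^2 + 1.553^2 + 1.96^2 + 1.145^2 + 1.998^2)
uc = sqrt(11.694079)
uc = 3.4197

3.4197


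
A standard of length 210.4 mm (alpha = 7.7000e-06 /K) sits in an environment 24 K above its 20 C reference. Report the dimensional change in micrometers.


dL = L * alpha * dT
= 210.4 * 7.7000e-06 * 24
= 0.0388819 mm
dL_um = 0.0388819 * 1000 = 38.8819 um

38.8819


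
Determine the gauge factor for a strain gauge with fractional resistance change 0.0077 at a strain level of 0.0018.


GF = (dR/R) / epsilon
= 0.0077 / 0.0018
= 4.2778

4.2778


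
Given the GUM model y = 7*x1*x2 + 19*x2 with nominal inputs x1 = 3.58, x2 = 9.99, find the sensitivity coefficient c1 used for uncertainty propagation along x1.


y = 7*x1*x2 + 19*x2
dy/dx1 = 7*x2
Evaluate at x2 = 9.99: c1 = 7 * 9.99
c1 = 69.9300

69.9300


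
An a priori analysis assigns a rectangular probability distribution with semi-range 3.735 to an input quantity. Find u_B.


u_B = half_width / sqrt(3)
u_B = 3.735 / 1.7320508
u_B = 2.1564

2.1564


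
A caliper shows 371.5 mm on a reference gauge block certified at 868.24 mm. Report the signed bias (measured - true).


Systematic error = measured - true
= 371.5 - 868.24
= -496.7400

-496.7400


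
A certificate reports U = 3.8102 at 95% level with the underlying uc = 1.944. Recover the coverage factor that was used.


k = U / uc
k = 3.8102 / 1.944
k = 1.96

1.96


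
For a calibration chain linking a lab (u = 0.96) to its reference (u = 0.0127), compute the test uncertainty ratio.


TUR = u_lab / u_ref
= 0.96 / 0.0127
= 75.5906

75.5906


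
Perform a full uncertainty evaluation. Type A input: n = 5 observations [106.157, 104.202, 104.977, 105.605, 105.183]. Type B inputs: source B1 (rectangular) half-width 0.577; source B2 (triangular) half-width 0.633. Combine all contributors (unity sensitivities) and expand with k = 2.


mean = (106.157 + 104.202 + 104.977 + 105.605 + 105.183) / 5 = 105.2248
s = sqrt(sum((x - mean)^2)/(n-1)) = 0.72849516
u_A = s / sqrt(n) = 0.72849516 / sqrt(5) = 0.32579294
u_B1 = 0.577 / sqrt(3) = 0.33313111
u_B2 = 0.633 / sqrt(6) = 0.25842117
uc = sqrt(0.32579294^2 + 0.33313111^2 + 0.25842117^2) = 0.53282162
U = k * uc = 2 * 0.53282162
U = 1.0656

1.0656


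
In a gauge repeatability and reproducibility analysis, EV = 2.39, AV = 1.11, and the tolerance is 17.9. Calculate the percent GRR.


GRR = sqrt(EV^2 + AV^2) = sqrt(2.39^2 + 1.11^2) = 2.635185
%GRR = GRR / tol * 100 = 2.635185 / 17.9 * 100
%GRR = 14.7217

14.7217


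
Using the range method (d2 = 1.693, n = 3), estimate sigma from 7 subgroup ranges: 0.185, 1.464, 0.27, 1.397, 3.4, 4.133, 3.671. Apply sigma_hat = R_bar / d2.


R_bar = (0.185 + 1.464 + 0.27 + 1.397 + 3.4 + 4.133 + 3.671) / 7
R_bar = 14.52 / 7 = 2.0742857
sigma_hat = R_bar / d2 = 2.0742857 / 1.693 = 1.2252

1.2252


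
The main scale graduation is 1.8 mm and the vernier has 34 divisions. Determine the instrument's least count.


LC = MSD / n_div
= 1.8 / 34
= 0.0529

0.0529


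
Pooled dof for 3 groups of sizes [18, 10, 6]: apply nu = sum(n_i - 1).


nu = sum_i (n_i - 1)
nu = ((18 - 1) + (10 - 1) + (6 - 1))
nu = 17 + 9 + 5
nu = 31

31


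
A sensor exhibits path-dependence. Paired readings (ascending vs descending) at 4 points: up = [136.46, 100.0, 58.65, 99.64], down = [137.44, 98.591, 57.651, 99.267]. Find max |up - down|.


|136.46 - 137.44| = 0.9800
|100.0 - 98.591| = 1.4090
|58.65 - 57.651| = 0.9990
|99.64 - 99.267| = 0.3730
hysteresis = max(diffs) = 1.4090

1.4090


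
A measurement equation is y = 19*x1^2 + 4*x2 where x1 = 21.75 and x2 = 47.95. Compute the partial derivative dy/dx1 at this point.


y = 19*x1^2 + 4*x2
dy/dx1 = 2*19*x1
Evaluate at x1 = 21.75: c1 = 38 * 21.75
c1 = 826.5000

826.5000


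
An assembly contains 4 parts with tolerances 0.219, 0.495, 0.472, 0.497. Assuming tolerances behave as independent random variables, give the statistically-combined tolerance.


RSS = sqrt(0.219^2 + 0.495^2 + 0.472^2 + 0.497^2)
= sqrt(0.762779)
= 0.8734

0.8734


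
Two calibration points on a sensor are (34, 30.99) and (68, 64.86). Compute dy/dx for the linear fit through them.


slope = (y2 - y1) / (x2 - x1)
= (64.86 - 30.99) / (68 - 34)
= 33.8700 / 34
= 0.9962

0.9962


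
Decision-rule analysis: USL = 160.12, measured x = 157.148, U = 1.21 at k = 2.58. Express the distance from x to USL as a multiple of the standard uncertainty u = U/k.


u = U / k = 1.21 / 2.58 = 0.46899225
margin = |USL - x| = |160.12 - 157.148| = 2.972
z = margin / u = 2.972 / 0.46899225
z = 6.3370

6.3370


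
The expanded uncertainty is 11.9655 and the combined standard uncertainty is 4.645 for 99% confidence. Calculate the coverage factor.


k = U / uc
k = 11.9655 / 4.645
k = 2.576

2.576


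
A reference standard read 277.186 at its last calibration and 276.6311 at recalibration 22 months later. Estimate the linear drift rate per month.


rate = (v2 - v1) / months
= (276.6311 - 277.186) / 22
= -0.5549 / 22
= -0.0252

-0.0252


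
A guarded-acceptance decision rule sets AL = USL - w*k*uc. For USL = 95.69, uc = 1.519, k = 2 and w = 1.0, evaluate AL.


U = k * uc = 2 * 1.519 = 3.038
guard band g = w * U = 1.0 * 3.038 = 3.038
AL = USL - g = 95.69 - 3.038
AL = 92.6520

92.6520


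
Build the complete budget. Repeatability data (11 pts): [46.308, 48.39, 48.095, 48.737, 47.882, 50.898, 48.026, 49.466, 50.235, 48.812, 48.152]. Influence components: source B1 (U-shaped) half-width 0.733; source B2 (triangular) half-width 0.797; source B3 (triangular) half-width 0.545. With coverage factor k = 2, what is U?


mean = (46.308 + 48.39 + 48.095 + 48.737 + 47.882 + 50.898 + 48.026 + 49.466 + 50.235 + 48.812 + 48.152) / 11 = 48.63645455
s = sqrt(sum((x - mean)^2)/(n-1)) = 1.2389985
u_A = s / sqrt(n) = 1.2389985 / sqrt(11) = 0.3735721
u_B1 = 0.733 / sqrt(2) = 0.51830927
u_B2 = 0.797 / sqrt(6) = 0.32537389
u_B3 = 0.545 / sqrt(6) = 0.22249532
uc = sqrt(0.3735721^2 + 0.51830927^2 + 0.32537389^2 + 0.22249532^2) = 0.75071496
U = k * uc = 2 * 0.75071496
U = 1.5014

1.5014


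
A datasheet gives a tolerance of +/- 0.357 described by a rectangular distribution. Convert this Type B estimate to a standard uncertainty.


u_B = half_width / sqrt(3)
u_B = 0.357 / 1.7320508
u_B = 0.2061

0.2061


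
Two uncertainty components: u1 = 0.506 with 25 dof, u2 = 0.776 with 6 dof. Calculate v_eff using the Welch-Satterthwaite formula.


uc = sqrt(u1^2 + u2^2) = sqrt(0.506^2 + 0.776^2) = 0.92639732
v_eff = uc^4 / (u1^4/v1 + u2^4/v2)
= 0.92639732^4 / (0.506^4/25 + 0.776^4/6)
= 0.73652783 / 0.063058166
v_eff = 11.6801

11.6801


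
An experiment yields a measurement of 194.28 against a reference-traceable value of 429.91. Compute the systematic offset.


Systematic error = measured - true
= 194.28 - 429.91
= -235.6300

-235.6300


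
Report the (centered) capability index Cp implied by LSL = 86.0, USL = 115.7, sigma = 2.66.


Cp = (USL - LSL) / (6 * sigma)
= (115.7 - 86.0) / (6 * 2.66)
= 29.7000 / 15.9600
= 1.8609

1.8609


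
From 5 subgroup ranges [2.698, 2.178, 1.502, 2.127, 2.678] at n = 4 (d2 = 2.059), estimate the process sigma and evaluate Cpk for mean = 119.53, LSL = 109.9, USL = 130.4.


R_bar = (2.698 + 2.178 + 1.502 + 2.127 + 2.678) / 5 = 2.2366
sigma = R_bar / d2 = 2.2366 / 2.059 = 1.0862555
Cp = (USL - LSL)/(6*sigma) = (130.4 - 109.9)/(6*1.0862555) = 3.1454
Cpu = (130.4 - 119.53)/(3*1.0862555) = 3.3356
Cpl = (119.53 - 109.9)/(3*1.0862555) = 2.9551
Cpk = min(Cpu, Cpl) = 2.9551

2.9551


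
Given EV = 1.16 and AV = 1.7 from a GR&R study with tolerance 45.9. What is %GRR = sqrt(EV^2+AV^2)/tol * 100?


GRR = sqrt(EV^2 + AV^2) = sqrt(1.16^2 + 1.7^2) = 2.0580573
%GRR = GRR / tol * 100 = 2.0580573 / 45.9 * 100
%GRR = 4.4838

4.4838


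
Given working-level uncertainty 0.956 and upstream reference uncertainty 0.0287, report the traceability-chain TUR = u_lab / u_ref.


TUR = u_lab / u_ref
= 0.956 / 0.0287
= 33.3101

33.3101


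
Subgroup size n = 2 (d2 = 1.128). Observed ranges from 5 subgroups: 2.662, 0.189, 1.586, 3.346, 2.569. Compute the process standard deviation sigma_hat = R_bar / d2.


R_bar = (2.662 + 0.189 + 1.586 + 3.346 + 2.569) / 5
R_bar = 10.352 / 5 = 2.0704
sigma_hat = R_bar / d2 = 2.0704 / 1.128 = 1.8355

1.8355


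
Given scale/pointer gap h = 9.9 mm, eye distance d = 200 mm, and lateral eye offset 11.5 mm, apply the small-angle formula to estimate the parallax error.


error = h * offset / d
= 9.9 * 11.5 / 200
= 0.5693

0.5693


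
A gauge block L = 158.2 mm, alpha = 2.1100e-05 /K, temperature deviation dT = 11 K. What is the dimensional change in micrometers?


dL = L * alpha * dT
= 158.2 * 2.1100e-05 * 11
= 0.0367182 mm
dL_um = 0.0367182 * 1000 = 36.7182 um

36.7182


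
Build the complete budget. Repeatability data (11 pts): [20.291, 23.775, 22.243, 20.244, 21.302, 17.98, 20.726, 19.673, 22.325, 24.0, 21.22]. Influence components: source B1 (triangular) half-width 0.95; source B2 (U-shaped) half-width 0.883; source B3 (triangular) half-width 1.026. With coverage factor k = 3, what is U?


mean = (20.291 + 23.775 + 22.243 + 20.244 + 21.302 + 17.98 + 20.726 + 19.673 + 22.325 + 24.0 + 21.22) / 11 = 21.25263636
s = sqrt(sum((x - mean)^2)/(n-1)) = 1.773963
u_A = s / sqrt(n) = 1.773963 / sqrt(11) = 0.53486997
u_B1 = 0.95 / sqrt(6) = 0.38783588
u_B2 = 0.883 / sqrt(2) = 0.62437529
u_B3 = 1.026 / sqrt(6) = 0.41886275
uc = sqrt(0.53486997^2 + 0.38783588^2 + 0.62437529^2 + 0.41886275^2) = 1.0008961
U = k * uc = 3 * 1.0008961
U = 3.0027

3.0027


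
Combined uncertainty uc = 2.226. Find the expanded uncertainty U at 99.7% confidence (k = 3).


U = k * uc
U = 3 * 2.226
U = 6.6780

6.6780


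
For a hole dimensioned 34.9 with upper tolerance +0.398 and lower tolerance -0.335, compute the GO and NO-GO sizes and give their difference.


GO = nominal - lower_tol (smallest hole = maximum material condition)
GO = 34.9 - 0.335 = 34.565
NO-GO = nominal + upper_tol (largest hole = least material condition)
NO-GO = 34.9 + 0.398 = 35.298
spread = NO-GO - GO = 35.298 - 34.565 = 0.7330

0.7330


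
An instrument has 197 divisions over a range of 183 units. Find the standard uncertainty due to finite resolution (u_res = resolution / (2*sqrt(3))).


resolution = range / divisions
resolution = 183 / 197 = 0.92893401
u_res = resolution / (2*sqrt(3))
u_res = 0.92893401 / 3.4641016
u_res = 0.2682

0.2682


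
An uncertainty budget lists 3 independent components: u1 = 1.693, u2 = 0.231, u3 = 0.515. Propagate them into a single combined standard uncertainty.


uc = sqrt(1.693^2 + 0.231^2 + 0.515^2)
uc = sqrt(3.184835)
uc = 1.7846

1.7846


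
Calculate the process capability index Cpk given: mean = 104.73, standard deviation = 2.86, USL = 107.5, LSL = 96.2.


Cpu = (USL - mean) / (3*sigma) = (107.5 - 104.73) / (3*2.86) = 0.3228
Cpl = (mean - LSL) / (3*sigma) = (104.73 - 96.2) / (3*2.86) = 0.9942
Cpk = min(Cpu, Cpl) = 0.3228

0.3228


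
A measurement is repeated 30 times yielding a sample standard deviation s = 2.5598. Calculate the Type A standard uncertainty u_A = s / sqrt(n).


u_A = s / sqrt(n)
u_A = 2.5598 / sqrt(30)
u_A = 2.5598 / 5.4772256
u_A = 0.4674

0.4674


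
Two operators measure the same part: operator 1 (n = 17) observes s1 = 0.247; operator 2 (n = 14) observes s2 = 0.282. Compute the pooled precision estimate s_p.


s_p = sqrt(((n1-1)*s1^2 + (n2-1)*s2^2) / (n1+n2-2))
numerator = (17-1)*0.247^2 + (14-1)*0.282^2 = 0.976144 + 1.033812 = 2.009956
denominator = 17 + 14 - 2 = 29
s_p^2 = 2.009956 / 29 = 0.069308828
s_p = sqrt(0.069308828) = 0.2633

0.2633


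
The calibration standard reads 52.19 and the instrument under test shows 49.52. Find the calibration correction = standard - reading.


Correction = standard - reading
= 52.19 - 49.52
= 2.6700

2.6700


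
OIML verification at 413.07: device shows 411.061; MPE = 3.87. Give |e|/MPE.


e = indication - reference = 411.061 - 413.07 = -2.0090
|e| = 2.0090
ratio = |e| / MPE = 2.0090 / 3.87
ratio = 0.5191

0.5191


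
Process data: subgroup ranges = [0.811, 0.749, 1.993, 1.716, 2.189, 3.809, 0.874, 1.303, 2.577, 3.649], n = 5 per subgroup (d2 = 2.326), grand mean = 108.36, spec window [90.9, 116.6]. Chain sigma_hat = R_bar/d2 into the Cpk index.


R_bar = (0.811 + 0.749 + 1.993 + 1.716 + 2.189 + 3.809 + 0.874 + 1.303 + 2.577 + 3.649) / 10 = 1.967
sigma = R_bar / d2 = 1.967 / 2.326 = 0.84565778
Cp = (USL - LSL)/(6*sigma) = (116.6 - 90.9)/(6*0.84565778) = 5.0651
Cpu = (116.6 - 108.36)/(3*0.84565778) = 3.2480
Cpl = (108.36 - 90.9)/(3*0.84565778) = 6.8822
Cpk = min(Cpu, Cpl) = 3.2480

3.2480


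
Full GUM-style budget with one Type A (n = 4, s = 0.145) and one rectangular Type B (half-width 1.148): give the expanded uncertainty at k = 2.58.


u_A = s / sqrt(n) = 0.145 / sqrt(4) = 0.0725
u_B = half_width / sqrt(3) = 1.148 / sqrt(3) = 0.66279811
uc = sqrt(u_A^2 + u_B^2) = sqrt(0.0725^2 + 0.66279811^2) = 0.66675152
U = k * uc = 2.58 * 0.66675152
U = 1.7202

1.7202


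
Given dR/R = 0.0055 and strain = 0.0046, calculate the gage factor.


GF = (dR/R) / epsilon
= 0.0055 / 0.0046
= 1.1957

1.1957


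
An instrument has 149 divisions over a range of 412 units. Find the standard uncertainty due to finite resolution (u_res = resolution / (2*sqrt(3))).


resolution = range / divisions
resolution = 412 / 149 = 2.7651007
u_res = resolution / (2*sqrt(3))
u_res = 2.7651007 / 3.4641016
u_res = 0.7982

0.7982


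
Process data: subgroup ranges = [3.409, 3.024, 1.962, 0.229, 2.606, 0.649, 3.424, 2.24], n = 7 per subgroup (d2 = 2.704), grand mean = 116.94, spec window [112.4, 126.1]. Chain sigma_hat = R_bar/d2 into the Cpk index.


R_bar = (3.409 + 3.024 + 1.962 + 0.229 + 2.606 + 0.649 + 3.424 + 2.24) / 8 = 2.192875
sigma = R_bar / d2 = 2.192875 / 2.704 = 0.81097448
Cp = (USL - LSL)/(6*sigma) = (126.1 - 112.4)/(6*0.81097448) = 2.8155
Cpu = (126.1 - 116.94)/(3*0.81097448) = 3.7650
Cpl = (116.94 - 112.4)/(3*0.81097448) = 1.8661
Cpk = min(Cpu, Cpl) = 1.8661

1.8661


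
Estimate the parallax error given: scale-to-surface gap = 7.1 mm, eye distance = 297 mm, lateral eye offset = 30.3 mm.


error = h * offset / d
= 7.1 * 30.3 / 297
= 0.7243

0.7243


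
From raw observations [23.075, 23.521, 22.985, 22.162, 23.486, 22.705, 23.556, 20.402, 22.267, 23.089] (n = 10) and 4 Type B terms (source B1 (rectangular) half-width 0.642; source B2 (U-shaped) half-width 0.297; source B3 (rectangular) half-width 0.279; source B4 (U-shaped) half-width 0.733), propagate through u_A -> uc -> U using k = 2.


mean = (23.075 + 23.521 + 22.985 + 22.162 + 23.486 + 22.705 + 23.556 + 20.402 + 22.267 + 23.089) / 10 = 22.7248
s = sqrt(sum((x - mean)^2)/(n-1)) = 0.95156921
u_A = s / sqrt(n) = 0.95156921 / sqrt(10) = 0.30091261
u_B1 = 0.642 / sqrt(3) = 0.37065887
u_B2 = 0.297 / sqrt(2) = 0.21001071
u_B3 = 0.279 / sqrt(3) = 0.16108073
u_B4 = 0.733 / sqrt(2) = 0.51830927
uc = sqrt(0.30091261^2 + 0.37065887^2 + 0.21001071^2 + 0.16108073^2 + 0.51830927^2) = 0.75274989
U = k * uc = 2 * 0.75274989
U = 1.5055

1.5055


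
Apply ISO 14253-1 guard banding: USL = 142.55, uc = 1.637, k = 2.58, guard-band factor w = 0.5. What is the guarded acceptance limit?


U = k * uc = 2.58 * 1.637 = 4.22346
guard band g = w * U = 0.5 * 4.22346 = 2.11173
AL = USL - g = 142.55 - 2.11173
AL = 140.4383

140.4383


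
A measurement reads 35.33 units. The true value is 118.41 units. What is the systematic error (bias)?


Systematic error = measured - true
= 35.33 - 118.41
= -83.0800

-83.0800


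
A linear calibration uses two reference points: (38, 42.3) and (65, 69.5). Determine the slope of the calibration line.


slope = (y2 - y1) / (x2 - x1)
= (69.5 - 42.3) / (65 - 38)
= 27.2000 / 27
= 1.0074

1.0074


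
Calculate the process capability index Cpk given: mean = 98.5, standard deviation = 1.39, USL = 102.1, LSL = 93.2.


Cpu = (USL - mean) / (3*sigma) = (102.1 - 98.5) / (3*1.39) = 0.8633
Cpl = (mean - LSL) / (3*sigma) = (98.5 - 93.2) / (3*1.39) = 1.2710
Cpk = min(Cpu, Cpl) = 0.8633

0.8633


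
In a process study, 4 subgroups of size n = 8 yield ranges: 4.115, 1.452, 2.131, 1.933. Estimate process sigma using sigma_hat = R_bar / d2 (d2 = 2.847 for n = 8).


R_bar = (4.115 + 1.452 + 2.131 + 1.933) / 4
R_bar = 9.631 / 4 = 2.40775
sigma_hat = R_bar / d2 = 2.40775 / 2.847 = 0.8457

0.8457


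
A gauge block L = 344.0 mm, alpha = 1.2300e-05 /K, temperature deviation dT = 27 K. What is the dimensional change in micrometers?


dL = L * alpha * dT
= 344.0 * 1.2300e-05 * 27
= 0.1142424 mm
dL_um = 0.1142424 * 1000 = 114.2424 um

114.2424


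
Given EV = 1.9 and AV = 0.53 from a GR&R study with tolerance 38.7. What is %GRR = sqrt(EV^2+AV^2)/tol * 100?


GRR = sqrt(EV^2 + AV^2) = sqrt(1.9^2 + 0.53^2) = 1.9725364
%GRR = GRR / tol * 100 = 1.9725364 / 38.7 * 100
%GRR = 5.0970

5.0970


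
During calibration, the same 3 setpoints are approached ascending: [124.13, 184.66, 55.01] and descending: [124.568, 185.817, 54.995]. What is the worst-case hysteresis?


|124.13 - 124.568| = 0.4380
|184.66 - 185.817| = 1.1570
|55.01 - 54.995| = 0.0150
hysteresis = max(diffs) = 1.1570

1.1570


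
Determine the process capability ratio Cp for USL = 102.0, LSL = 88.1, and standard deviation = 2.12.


Cp = (USL - LSL) / (6 * sigma)
= (102.0 - 88.1) / (6 * 2.12)
= 13.9000 / 12.7200
= 1.0928

1.0928


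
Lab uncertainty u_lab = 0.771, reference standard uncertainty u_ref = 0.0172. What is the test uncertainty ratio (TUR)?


TUR = u_lab / u_ref
= 0.771 / 0.0172
= 44.8256

44.8256


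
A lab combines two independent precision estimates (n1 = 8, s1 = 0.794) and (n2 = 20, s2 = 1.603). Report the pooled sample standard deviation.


s_p = sqrt(((n1-1)*s1^2 + (n2-1)*s2^2) / (n1+n2-2))
numerator = (8-1)*0.794^2 + (20-1)*1.603^2 = 4.413052 + 48.822571 = 53.235623
denominator = 8 + 20 - 2 = 26
s_p^2 = 53.235623 / 26 = 2.047524
s_p = sqrt(2.047524) = 1.4309

1.4309


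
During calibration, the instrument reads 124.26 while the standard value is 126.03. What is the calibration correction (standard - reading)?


Correction = standard - reading
= 126.03 - 124.26
= 1.7700

1.7700


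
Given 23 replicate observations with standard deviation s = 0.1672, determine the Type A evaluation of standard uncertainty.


u_A = s / sqrt(n)
u_A = 0.1672 / sqrt(23)
u_A = 0.1672 / 4.7958315
u_A = 0.0349

0.0349


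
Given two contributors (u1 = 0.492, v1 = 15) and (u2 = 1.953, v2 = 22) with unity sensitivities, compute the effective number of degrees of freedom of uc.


uc = sqrt(u1^2 + u2^2) = sqrt(0.492^2 + 1.953^2) = 2.0140191
v_eff = uc^4 / (u1^4/v1 + u2^4/v2)
= 2.0140191^4 / (0.492^4/15 + 1.953^4/22)
= 16.45335 / 0.66518771
v_eff = 24.7349

24.7349


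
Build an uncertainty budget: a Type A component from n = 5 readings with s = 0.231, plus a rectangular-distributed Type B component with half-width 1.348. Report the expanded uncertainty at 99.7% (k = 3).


u_A = s / sqrt(n) = 0.231 / sqrt(5) = 0.10330634
u_B = half_width / sqrt(3) = 1.348 / sqrt(3) = 0.77826816
uc = sqrt(u_A^2 + u_B^2) = sqrt(0.10330634^2 + 0.77826816^2) = 0.7850946
U = k * uc = 3 * 0.7850946
U = 2.3553

2.3553


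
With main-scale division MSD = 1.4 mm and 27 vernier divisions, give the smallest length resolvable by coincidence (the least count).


LC = MSD / n_div
= 1.4 / 27
= 0.0519

0.0519


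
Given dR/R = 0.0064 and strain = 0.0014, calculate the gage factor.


GF = (dR/R) / epsilon
= 0.0064 / 0.0014
= 4.5714

4.5714


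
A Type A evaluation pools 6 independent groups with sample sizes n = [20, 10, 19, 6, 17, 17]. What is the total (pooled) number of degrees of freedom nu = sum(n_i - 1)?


nu = sum_i (n_i - 1)
nu = ((20 - 1) + (10 - 1) + (19 - 1) + (6 - 1) + (17 - 1) + (17 - 1))
nu = 19 + 9 + 18 + 5 + 16 + 16
nu = 83

83


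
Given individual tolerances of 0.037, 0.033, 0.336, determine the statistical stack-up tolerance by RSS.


RSS = sqrt(0.037^2 + 0.033^2 + 0.336^2)
= sqrt(0.115354)
= 0.3396

0.3396


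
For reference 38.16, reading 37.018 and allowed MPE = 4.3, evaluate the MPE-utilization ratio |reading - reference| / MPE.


e = indication - reference = 37.018 - 38.16 = -1.1420
|e| = 1.1420
ratio = |e| / MPE = 1.1420 / 4.3
ratio = 0.2656

0.2656


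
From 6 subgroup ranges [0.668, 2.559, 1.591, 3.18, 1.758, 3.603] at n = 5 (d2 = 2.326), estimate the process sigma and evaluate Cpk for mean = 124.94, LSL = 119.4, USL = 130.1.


R_bar = (0.668 + 2.559 + 1.591 + 3.18 + 1.758 + 3.603) / 6 = 2.2265
sigma = R_bar / d2 = 2.2265 / 2.326 = 0.9572227
Cp = (USL - LSL)/(6*sigma) = (130.1 - 119.4)/(6*0.9572227) = 1.8630
Cpu = (130.1 - 124.94)/(3*0.9572227) = 1.7969
Cpl = (124.94 - 119.4)/(3*0.9572227) = 1.9292
Cpk = min(Cpu, Cpl) = 1.7969

1.7969


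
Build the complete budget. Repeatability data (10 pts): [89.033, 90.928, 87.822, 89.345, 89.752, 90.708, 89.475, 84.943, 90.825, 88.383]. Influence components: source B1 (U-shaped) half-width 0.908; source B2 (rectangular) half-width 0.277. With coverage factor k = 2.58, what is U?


mean = (89.033 + 90.928 + 87.822 + 89.345 + 89.752 + 90.708 + 89.475 + 84.943 + 90.825 + 88.383) / 10 = 89.1214
s = sqrt(sum((x - mean)^2)/(n-1)) = 1.7937099
u_A = s / sqrt(n) = 1.7937099 / sqrt(10) = 0.56722087
u_B1 = 0.908 / sqrt(2) = 0.64205296
u_B2 = 0.277 / sqrt(3) = 0.15992602
uc = sqrt(0.56722087^2 + 0.64205296^2 + 0.15992602^2) = 0.87152042
U = k * uc = 2.58 * 0.87152042
U = 2.2485

2.2485


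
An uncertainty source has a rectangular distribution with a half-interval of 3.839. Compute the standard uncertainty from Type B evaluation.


u_B = half_width / sqrt(3)
u_B = 3.839 / 1.7320508
u_B = 2.2164

2.2164


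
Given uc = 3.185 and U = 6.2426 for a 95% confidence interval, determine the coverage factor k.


k = U / uc
k = 6.2426 / 3.185
k = 1.96

1.96


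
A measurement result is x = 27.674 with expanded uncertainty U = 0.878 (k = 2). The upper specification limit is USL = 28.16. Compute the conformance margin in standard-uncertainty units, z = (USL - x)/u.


u = U / k = 0.878 / 2 = 0.439
margin = |USL - x| = |28.16 - 27.674| = 0.486
z = margin / u = 0.486 / 0.439
z = 1.1071

1.1071


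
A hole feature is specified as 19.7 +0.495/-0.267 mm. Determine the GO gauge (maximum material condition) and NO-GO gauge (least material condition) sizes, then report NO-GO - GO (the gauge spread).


GO = nominal - lower_tol (smallest hole = maximum material condition)
GO = 19.7 - 0.267 = 19.433
NO-GO = nominal + upper_tol (largest hole = least material condition)
NO-GO = 19.7 + 0.495 = 20.195
spread = NO-GO - GO = 20.195 - 19.433 = 0.7620

0.7620


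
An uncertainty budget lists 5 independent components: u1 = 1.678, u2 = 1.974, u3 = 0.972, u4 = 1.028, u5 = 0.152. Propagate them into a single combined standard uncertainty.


uc = sqrt(1.678^2 + 1.974^2 + 0.972^2 + 1.028^2 + 0.152^2)
uc = sqrt(8.737032)
uc = 2.9558

2.9558


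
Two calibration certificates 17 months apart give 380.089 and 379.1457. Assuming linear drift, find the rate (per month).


rate = (v2 - v1) / months
= (379.1457 - 380.089) / 17
= -0.9433 / 17
= -0.0555

-0.0555


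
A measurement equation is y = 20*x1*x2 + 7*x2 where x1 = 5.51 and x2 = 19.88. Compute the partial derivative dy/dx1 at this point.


y = 20*x1*x2 + 7*x2
dy/dx1 = 20*x2
Evaluate at x2 = 19.88: c1 = 20 * 19.88
c1 = 397.6000

397.6000


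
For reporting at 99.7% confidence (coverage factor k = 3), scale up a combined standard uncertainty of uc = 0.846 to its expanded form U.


U = k * uc
U = 3 * 0.846
U = 2.5380

2.5380


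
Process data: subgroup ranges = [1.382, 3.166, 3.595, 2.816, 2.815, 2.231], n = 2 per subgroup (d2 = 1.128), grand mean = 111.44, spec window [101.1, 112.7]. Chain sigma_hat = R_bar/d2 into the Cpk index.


R_bar = (1.382 + 3.166 + 3.595 + 2.816 + 2.815 + 2.231) / 6 = 2.6675
sigma = R_bar / d2 = 2.6675 / 1.128 = 2.364805
Cp = (USL - LSL)/(6*sigma) = (112.7 - 101.1)/(6*2.364805) = 0.8175
Cpu = (112.7 - 111.44)/(3*2.364805) = 0.1776
Cpl = (111.44 - 101.1)/(3*2.364805) = 1.4575
Cpk = min(Cpu, Cpl) = 0.1776

0.1776


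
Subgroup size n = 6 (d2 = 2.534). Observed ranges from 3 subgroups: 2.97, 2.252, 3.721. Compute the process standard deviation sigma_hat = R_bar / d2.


R_bar = (2.97 + 2.252 + 3.721) / 3
R_bar = 8.943 / 3 = 2.981
sigma_hat = R_bar / d2 = 2.981 / 2.534 = 1.1764

1.1764


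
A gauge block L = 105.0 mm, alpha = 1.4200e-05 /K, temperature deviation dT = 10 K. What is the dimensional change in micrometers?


dL = L * alpha * dT
= 105.0 * 1.4200e-05 * 10
= 0.0149100 mm
dL_um = 0.0149100 * 1000 = 14.9100 um

14.9100


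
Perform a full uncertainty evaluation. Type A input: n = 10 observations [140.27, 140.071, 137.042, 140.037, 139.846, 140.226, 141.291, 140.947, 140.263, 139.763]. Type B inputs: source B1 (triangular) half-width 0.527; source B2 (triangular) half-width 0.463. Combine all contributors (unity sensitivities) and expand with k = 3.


mean = (140.27 + 140.071 + 137.042 + 140.037 + 139.846 + 140.226 + 141.291 + 140.947 + 140.263 + 139.763) / 10 = 139.9756
s = sqrt(sum((x - mean)^2)/(n-1)) = 1.1346434
u_A = s / sqrt(n) = 1.1346434 / sqrt(10) = 0.35880575
u_B1 = 0.527 / sqrt(6) = 0.21514685
u_B2 = 0.463 / sqrt(6) = 0.18901896
uc = sqrt(0.35880575^2 + 0.21514685^2 + 0.18901896^2) = 0.45908376
U = k * uc = 3 * 0.45908376
U = 1.3773

1.3773


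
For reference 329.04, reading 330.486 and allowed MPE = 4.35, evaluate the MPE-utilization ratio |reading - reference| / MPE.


e = indication - reference = 330.486 - 329.04 = 1.4460
|e| = 1.4460
ratio = |e| / MPE = 1.4460 / 4.35
ratio = 0.3324

0.3324


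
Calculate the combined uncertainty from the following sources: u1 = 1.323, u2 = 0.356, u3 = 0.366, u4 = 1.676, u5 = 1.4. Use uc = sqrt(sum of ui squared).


uc = sqrt(1.323^2 + 0.356^2 + 0.366^2 + 1.676^2 + 1.4^2)
uc = sqrt(6.779997)
uc = 2.6038

2.6038


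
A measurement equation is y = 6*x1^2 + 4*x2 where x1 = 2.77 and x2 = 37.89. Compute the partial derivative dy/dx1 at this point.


y = 6*x1^2 + 4*x2
dy/dx1 = 2*6*x1
Evaluate at x1 = 2.77: c1 = 12 * 2.77
c1 = 33.2400

33.2400


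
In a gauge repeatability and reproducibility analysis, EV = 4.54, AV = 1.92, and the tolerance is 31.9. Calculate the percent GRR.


GRR = sqrt(EV^2 + AV^2) = sqrt(4.54^2 + 1.92^2) = 4.9293002
%GRR = GRR / tol * 100 = 4.9293002 / 31.9 * 100
%GRR = 15.4524

15.4524


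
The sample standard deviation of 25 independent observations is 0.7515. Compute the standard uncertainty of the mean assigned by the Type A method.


u_A = s / sqrt(n)
u_A = 0.7515 / sqrt(25)
u_A = 0.7515 / 5
u_A = 0.1503

0.1503


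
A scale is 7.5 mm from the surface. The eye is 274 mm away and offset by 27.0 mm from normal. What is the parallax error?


error = h * offset / d
= 7.5 * 27.0 / 274
= 0.7391

0.7391


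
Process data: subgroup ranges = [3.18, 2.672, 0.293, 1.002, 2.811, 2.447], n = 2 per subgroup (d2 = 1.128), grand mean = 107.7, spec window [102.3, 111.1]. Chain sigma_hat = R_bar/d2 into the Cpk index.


R_bar = (3.18 + 2.672 + 0.293 + 1.002 + 2.811 + 2.447) / 6 = 2.0675
sigma = R_bar / d2 = 2.0675 / 1.128 = 1.8328901
Cp = (USL - LSL)/(6*sigma) = (111.1 - 102.3)/(6*1.8328901) = 0.8002
Cpu = (111.1 - 107.7)/(3*1.8328901) = 0.6183
Cpl = (107.7 - 102.3)/(3*1.8328901) = 0.9821
Cpk = min(Cpu, Cpl) = 0.6183

0.6183


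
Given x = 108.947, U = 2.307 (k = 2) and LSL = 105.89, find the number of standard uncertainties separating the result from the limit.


u = U / k = 2.307 / 2 = 1.1535
margin = |LSL - x| = |105.89 - 108.947| = 3.057
z = margin / u = 3.057 / 1.1535
z = 2.6502

2.6502


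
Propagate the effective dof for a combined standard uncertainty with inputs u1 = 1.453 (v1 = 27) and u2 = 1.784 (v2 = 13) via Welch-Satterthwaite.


uc = sqrt(u1^2 + u2^2) = sqrt(1.453^2 + 1.784^2) = 2.3008401
v_eff = uc^4 / (u1^4/v1 + u2^4/v2)
= 2.3008401^4 / (1.453^4/27 + 1.784^4/13)
= 28.025008 / 0.94425847
v_eff = 29.6794

29.6794


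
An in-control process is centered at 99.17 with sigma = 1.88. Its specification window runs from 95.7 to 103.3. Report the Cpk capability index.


Cpu = (USL - mean) / (3*sigma) = (103.3 - 99.17) / (3*1.88) = 0.7323
Cpl = (mean - LSL) / (3*sigma) = (99.17 - 95.7) / (3*1.88) = 0.6152
Cpk = min(Cpu, Cpl) = 0.6152

0.6152


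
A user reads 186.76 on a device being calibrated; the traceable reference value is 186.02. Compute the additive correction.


Correction = standard - reading
= 186.02 - 186.76
= -0.7400

-0.7400


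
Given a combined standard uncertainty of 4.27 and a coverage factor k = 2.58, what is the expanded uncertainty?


U = k * uc
U = 2.58 * 4.27
U = 11.0166

11.0166


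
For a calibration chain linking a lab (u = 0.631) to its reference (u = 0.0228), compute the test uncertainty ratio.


TUR = u_lab / u_ref
= 0.631 / 0.0228
= 27.6754

27.6754


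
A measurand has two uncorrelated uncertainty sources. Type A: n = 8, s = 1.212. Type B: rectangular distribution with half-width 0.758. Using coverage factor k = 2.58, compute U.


u_A = s / sqrt(n) = 1.212 / sqrt(8) = 0.42850671
u_B = half_width / sqrt(3) = 0.758 / sqrt(3) = 0.4376315
uc = sqrt(u_A^2 + u_B^2) = sqrt(0.42850671^2 + 0.4376315^2) = 0.61248619
U = k * uc = 2.58 * 0.61248619
U = 1.5802

1.5802


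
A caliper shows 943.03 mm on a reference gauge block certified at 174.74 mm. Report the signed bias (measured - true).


Systematic error = measured - true
= 943.03 - 174.74
= 768.2900

768.2900


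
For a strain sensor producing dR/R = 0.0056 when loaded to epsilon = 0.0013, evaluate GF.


GF = (dR/R) / epsilon
= 0.0056 / 0.0013
= 4.3077

4.3077


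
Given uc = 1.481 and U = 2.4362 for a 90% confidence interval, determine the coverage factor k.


k = U / uc
k = 2.4362 / 1.481
k = 1.645

1.645


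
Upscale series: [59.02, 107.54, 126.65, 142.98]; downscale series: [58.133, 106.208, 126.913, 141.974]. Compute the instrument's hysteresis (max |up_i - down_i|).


|59.02 - 58.133| = 0.8870
|107.54 - 106.208| = 1.3320
|126.65 - 126.913| = 0.2630
|142.98 - 141.974| = 1.0060
hysteresis = max(diffs) = 1.3320

1.3320


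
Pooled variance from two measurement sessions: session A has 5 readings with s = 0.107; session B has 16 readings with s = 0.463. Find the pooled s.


s_p = sqrt(((n1-1)*s1^2 + (n2-1)*s2^2) / (n1+n2-2))
numerator = (5-1)*0.107^2 + (16-1)*0.463^2 = 0.045796 + 3.215535 = 3.261331
denominator = 5 + 16 - 2 = 19
s_p^2 = 3.261331 / 19 = 0.171649
s_p = sqrt(0.171649) = 0.4143

0.4143


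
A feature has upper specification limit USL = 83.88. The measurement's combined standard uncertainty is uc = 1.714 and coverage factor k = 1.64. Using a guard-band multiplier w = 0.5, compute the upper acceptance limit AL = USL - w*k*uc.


U = k * uc = 1.64 * 1.714 = 2.81096
guard band g = w * U = 0.5 * 2.81096 = 1.40548
AL = USL - g = 83.88 - 1.40548
AL = 82.4745

82.4745


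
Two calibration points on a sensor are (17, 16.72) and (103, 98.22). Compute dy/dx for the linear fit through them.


slope = (y2 - y1) / (x2 - x1)
= (98.22 - 16.72) / (103 - 17)
= 81.5000 / 86
= 0.9477

0.9477


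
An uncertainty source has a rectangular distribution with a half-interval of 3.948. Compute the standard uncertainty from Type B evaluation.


u_B = half_width / sqrt(3)
u_B = 3.948 / 1.7320508
u_B = 2.2794

2.2794


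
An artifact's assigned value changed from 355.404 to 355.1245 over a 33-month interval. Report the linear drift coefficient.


rate = (v2 - v1) / months
= (355.1245 - 355.404) / 33
= -0.2795 / 33
= -0.0085

-0.0085


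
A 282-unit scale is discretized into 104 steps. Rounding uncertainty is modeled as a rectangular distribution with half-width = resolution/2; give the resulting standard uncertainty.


resolution = range / divisions
resolution = 282 / 104 = 2.7115385
u_res = resolution / (2*sqrt(3))
u_res = 2.7115385 / 3.4641016
u_res = 0.7828

0.7828


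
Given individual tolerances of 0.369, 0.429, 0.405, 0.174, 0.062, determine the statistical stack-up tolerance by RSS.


RSS = sqrt(0.369^2 + 0.429^2 + 0.405^2 + 0.174^2 + 0.062^2)
= sqrt(0.518347)
= 0.7200

0.7200


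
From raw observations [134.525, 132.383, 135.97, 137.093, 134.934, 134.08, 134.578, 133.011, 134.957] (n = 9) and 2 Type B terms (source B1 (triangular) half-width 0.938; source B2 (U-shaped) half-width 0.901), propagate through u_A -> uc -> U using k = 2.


mean = (134.525 + 132.383 + 135.97 + 137.093 + 134.934 + 134.08 + 134.578 + 133.011 + 134.957) / 9 = 134.6145556
s = sqrt(sum((x - mean)^2)/(n-1)) = 1.4162259
u_A = s / sqrt(n) = 1.4162259 / sqrt(9) = 0.4720753
u_B1 = 0.938 / sqrt(6) = 0.3829369
u_B2 = 0.901 / sqrt(2) = 0.63710321
uc = sqrt(0.4720753^2 + 0.3829369^2 + 0.63710321^2) = 0.88056587
U = k * uc = 2 * 0.88056587
U = 1.7611

1.7611


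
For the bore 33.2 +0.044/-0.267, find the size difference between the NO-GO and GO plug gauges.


GO = nominal - lower_tol (smallest hole = maximum material condition)
GO = 33.2 - 0.267 = 32.933
NO-GO = nominal + upper_tol (largest hole = least material condition)
NO-GO = 33.2 + 0.044 = 33.244
spread = NO-GO - GO = 33.244 - 32.933 = 0.3110

0.3110


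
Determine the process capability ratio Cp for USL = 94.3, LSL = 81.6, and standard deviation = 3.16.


Cp = (USL - LSL) / (6 * sigma)
= (94.3 - 81.6) / (6 * 3.16)
= 12.7000 / 18.9600
= 0.6698

0.6698


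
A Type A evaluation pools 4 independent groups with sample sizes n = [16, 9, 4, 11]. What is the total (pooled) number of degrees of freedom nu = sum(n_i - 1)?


nu = sum_i (n_i - 1)
nu = ((16 - 1) + (9 - 1) + (4 - 1) + (11 - 1))
nu = 15 + 8 + 3 + 10
nu = 36

36


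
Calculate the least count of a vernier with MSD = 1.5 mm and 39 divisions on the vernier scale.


LC = MSD / n_div
= 1.5 / 39
= 0.0385

0.0385


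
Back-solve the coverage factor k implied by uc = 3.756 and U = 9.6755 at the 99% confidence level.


k = U / uc
k = 9.6755 / 3.756
k = 2.576

2.576


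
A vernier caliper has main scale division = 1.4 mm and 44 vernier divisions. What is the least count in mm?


LC = MSD / n_div
= 1.4 / 44
= 0.0318

0.0318
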